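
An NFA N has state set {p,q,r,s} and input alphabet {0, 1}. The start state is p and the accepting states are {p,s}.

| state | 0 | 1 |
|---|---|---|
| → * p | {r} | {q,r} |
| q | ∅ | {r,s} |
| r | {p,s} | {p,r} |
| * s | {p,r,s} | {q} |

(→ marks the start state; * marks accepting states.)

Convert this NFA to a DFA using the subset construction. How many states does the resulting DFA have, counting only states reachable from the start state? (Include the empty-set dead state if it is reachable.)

Start state of the DFA: {p}.
{p} --0--> {r}  [new]
{p} --1--> {q,r}  [new]
{r} --0--> {p,s}  [new]
{r} --1--> {p,r}  [new]
{q,r} --0--> {p,s}  [seen]
{q,r} --1--> {p,r,s}  [new]
{p,s} --0--> {p,r,s}  [seen]
{p,s} --1--> {q,r}  [seen]
{p,r} --0--> {p,r,s}  [seen]
{p,r} --1--> {p,q,r}  [new]
{p,r,s} --0--> {p,r,s}  [seen]
{p,r,s} --1--> {p,q,r}  [seen]
{p,q,r} --0--> {p,r,s}  [seen]
{p,q,r} --1--> {p,q,r,s}  [new]
{p,q,r,s} --0--> {p,r,s}  [seen]
{p,q,r,s} --1--> {p,q,r,s}  [seen]
Reachable DFA states: {p}, {r}, {q,r}, {p,s}, {p,r}, {p,r,s}, {p,q,r}, {p,q,r,s}.

8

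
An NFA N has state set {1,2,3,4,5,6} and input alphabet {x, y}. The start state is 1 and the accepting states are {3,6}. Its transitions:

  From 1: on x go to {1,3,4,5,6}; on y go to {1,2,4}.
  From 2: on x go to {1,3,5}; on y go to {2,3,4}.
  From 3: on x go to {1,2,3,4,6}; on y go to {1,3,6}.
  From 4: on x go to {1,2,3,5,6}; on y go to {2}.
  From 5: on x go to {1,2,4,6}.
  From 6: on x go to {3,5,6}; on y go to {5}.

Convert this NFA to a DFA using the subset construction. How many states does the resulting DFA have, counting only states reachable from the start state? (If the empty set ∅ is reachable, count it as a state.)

6

Start state of the DFA: {1}.
{1} --x--> {1,3,4,5,6}  [new]
{1} --y--> {1,2,4}  [new]
{1,3,4,5,6} --x--> {1,2,3,4,5,6}  [new]
{1,3,4,5,6} --y--> {1,2,3,4,5,6}  [seen]
{1,2,4} --x--> {1,2,3,4,5,6}  [seen]
{1,2,4} --y--> {1,2,3,4}  [new]
{1,2,3,4,5,6} --x--> {1,2,3,4,5,6}  [seen]
{1,2,3,4,5,6} --y--> {1,2,3,4,5,6}  [seen]
{1,2,3,4} --x--> {1,2,3,4,5,6}  [seen]
{1,2,3,4} --y--> {1,2,3,4,6}  [new]
{1,2,3,4,6} --x--> {1,2,3,4,5,6}  [seen]
{1,2,3,4,6} --y--> {1,2,3,4,5,6}  [seen]
Reachable DFA states: {1}, {1,3,4,5,6}, {1,2,4}, {1,2,3,4,5,6}, {1,2,3,4}, {1,2,3,4,6}.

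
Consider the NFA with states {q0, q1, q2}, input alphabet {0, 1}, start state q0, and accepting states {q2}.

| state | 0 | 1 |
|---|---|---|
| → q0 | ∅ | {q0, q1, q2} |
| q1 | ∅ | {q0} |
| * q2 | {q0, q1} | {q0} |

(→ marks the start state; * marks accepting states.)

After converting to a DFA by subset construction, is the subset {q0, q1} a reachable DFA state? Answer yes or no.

Start state of the DFA: {q0}.
{q0} --0--> ∅  [new]
{q0} --1--> {q0, q1, q2}  [new]
∅ --0--> ∅  [seen]
∅ --1--> ∅  [seen]
{q0, q1, q2} --0--> {q0, q1}  [new]
{q0, q1, q2} --1--> {q0, q1, q2}  [seen]
{q0, q1} --0--> ∅  [seen]
{q0, q1} --1--> {q0, q1, q2}  [seen]
Reachable DFA states: {q0}, ∅, {q0, q1, q2}, {q0, q1}.
{q0, q1} is among them.

yes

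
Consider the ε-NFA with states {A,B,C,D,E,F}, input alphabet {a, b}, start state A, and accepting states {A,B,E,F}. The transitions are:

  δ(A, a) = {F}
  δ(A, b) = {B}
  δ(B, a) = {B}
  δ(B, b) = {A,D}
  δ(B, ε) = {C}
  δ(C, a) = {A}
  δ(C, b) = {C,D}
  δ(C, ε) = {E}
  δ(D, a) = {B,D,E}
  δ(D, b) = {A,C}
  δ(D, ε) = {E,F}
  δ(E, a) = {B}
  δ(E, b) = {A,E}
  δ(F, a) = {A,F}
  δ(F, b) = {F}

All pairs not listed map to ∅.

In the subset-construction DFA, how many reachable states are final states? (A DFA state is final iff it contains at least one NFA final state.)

Start state of the DFA: {A} (ε-closure of the NFA start).
{A} --a--> {F}  [new]
{A} --b--> {B,C,E}  [new]
{F} --a--> {A,F}  [new]
{F} --b--> {F}  [seen]
{B,C,E} --a--> {A,B,C,E}  [new]
{B,C,E} --b--> {A,C,D,E,F}  [new]
{A,F} --a--> {A,F}  [seen]
{A,F} --b--> {B,C,E,F}  [new]
{A,B,C,E} --a--> {A,B,C,E,F}  [new]
{A,B,C,E} --b--> {A,B,C,D,E,F}  [new]
{A,C,D,E,F} --a--> {A,B,C,D,E,F}  [seen]
{A,C,D,E,F} --b--> {A,B,C,D,E,F}  [seen]
{B,C,E,F} --a--> {A,B,C,E,F}  [seen]
{B,C,E,F} --b--> {A,C,D,E,F}  [seen]
{A,B,C,E,F} --a--> {A,B,C,E,F}  [seen]
{A,B,C,E,F} --b--> {A,B,C,D,E,F}  [seen]
{A,B,C,D,E,F} --a--> {A,B,C,D,E,F}  [seen]
{A,B,C,D,E,F} --b--> {A,B,C,D,E,F}  [seen]
Reachable DFA states: {A}, {F}, {B,C,E}, {A,F}, {A,B,C,E}, {A,C,D,E,F}, {B,C,E,F}, {A,B,C,E,F}, {A,B,C,D,E,F}.
Accepting DFA states (contain an NFA accepting state): {A}, {F}, {B,C,E}, {A,F}, {A,B,C,E}, {A,C,D,E,F}, {B,C,E,F}, {A,B,C,E,F}, {A,B,C,D,E,F}.

9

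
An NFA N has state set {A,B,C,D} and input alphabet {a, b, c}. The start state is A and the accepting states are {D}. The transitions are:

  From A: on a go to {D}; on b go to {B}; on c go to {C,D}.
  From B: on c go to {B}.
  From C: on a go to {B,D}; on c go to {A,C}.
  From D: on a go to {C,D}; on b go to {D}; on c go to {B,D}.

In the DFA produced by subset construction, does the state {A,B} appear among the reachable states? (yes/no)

no

Start state of the DFA: {A}.
{A} --a--> {D}  [new]
{A} --b--> {B}  [new]
{A} --c--> {C,D}  [new]
{D} --a--> {C,D}  [seen]
{D} --b--> {D}  [seen]
{D} --c--> {B,D}  [new]
{B} --a--> ∅  [new]
{B} --b--> ∅  [seen]
{B} --c--> {B}  [seen]
{C,D} --a--> {B,C,D}  [new]
{C,D} --b--> {D}  [seen]
{C,D} --c--> {A,B,C,D}  [new]
{B,D} --a--> {C,D}  [seen]
{B,D} --b--> {D}  [seen]
{B,D} --c--> {B,D}  [seen]
∅ --a--> ∅  [seen]
∅ --b--> ∅  [seen]
∅ --c--> ∅  [seen]
{B,C,D} --a--> {B,C,D}  [seen]
{B,C,D} --b--> {D}  [seen]
{B,C,D} --c--> {A,B,C,D}  [seen]
{A,B,C,D} --a--> {B,C,D}  [seen]
{A,B,C,D} --b--> {B,D}  [seen]
{A,B,C,D} --c--> {A,B,C,D}  [seen]
Reachable DFA states: {A}, {D}, {B}, {C,D}, {B,D}, ∅, {B,C,D}, {A,B,C,D}.
{A,B} is not among them.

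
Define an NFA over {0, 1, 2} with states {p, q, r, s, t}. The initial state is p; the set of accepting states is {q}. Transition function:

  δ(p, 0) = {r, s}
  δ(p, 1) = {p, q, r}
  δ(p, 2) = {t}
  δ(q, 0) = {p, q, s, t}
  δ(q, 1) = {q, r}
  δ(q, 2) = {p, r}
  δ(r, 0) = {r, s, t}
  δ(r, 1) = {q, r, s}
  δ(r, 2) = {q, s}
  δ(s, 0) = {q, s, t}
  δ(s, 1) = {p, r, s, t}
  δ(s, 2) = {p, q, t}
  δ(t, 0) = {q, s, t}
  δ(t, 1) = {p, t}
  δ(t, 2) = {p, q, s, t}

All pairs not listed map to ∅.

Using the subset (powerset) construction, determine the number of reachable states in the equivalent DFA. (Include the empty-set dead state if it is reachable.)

Start state of the DFA: {p}.
{p} --0--> {r, s}  [new]
{p} --1--> {p, q, r}  [new]
{p} --2--> {t}  [new]
{r, s} --0--> {q, r, s, t}  [new]
{r, s} --1--> {p, q, r, s, t}  [new]
{r, s} --2--> {p, q, s, t}  [new]
{p, q, r} --0--> {p, q, r, s, t}  [seen]
{p, q, r} --1--> {p, q, r, s}  [new]
{p, q, r} --2--> {p, q, r, s, t}  [seen]
{t} --0--> {q, s, t}  [new]
{t} --1--> {p, t}  [new]
{t} --2--> {p, q, s, t}  [seen]
{q, r, s, t} --0--> {p, q, r, s, t}  [seen]
{q, r, s, t} --1--> {p, q, r, s, t}  [seen]
{q, r, s, t} --2--> {p, q, r, s, t}  [seen]
{p, q, r, s, t} --0--> {p, q, r, s, t}  [seen]
{p, q, r, s, t} --1--> {p, q, r, s, t}  [seen]
{p, q, r, s, t} --2--> {p, q, r, s, t}  [seen]
{p, q, s, t} --0--> {p, q, r, s, t}  [seen]
{p, q, s, t} --1--> {p, q, r, s, t}  [seen]
{p, q, s, t} --2--> {p, q, r, s, t}  [seen]
{p, q, r, s} --0--> {p, q, r, s, t}  [seen]
{p, q, r, s} --1--> {p, q, r, s, t}  [seen]
{p, q, r, s} --2--> {p, q, r, s, t}  [seen]
{q, s, t} --0--> {p, q, s, t}  [seen]
{q, s, t} --1--> {p, q, r, s, t}  [seen]
{q, s, t} --2--> {p, q, r, s, t}  [seen]
{p, t} --0--> {q, r, s, t}  [seen]
{p, t} --1--> {p, q, r, t}  [new]
{p, t} --2--> {p, q, s, t}  [seen]
{p, q, r, t} --0--> {p, q, r, s, t}  [seen]
{p, q, r, t} --1--> {p, q, r, s, t}  [seen]
{p, q, r, t} --2--> {p, q, r, s, t}  [seen]
Reachable DFA states: {p}, {r, s}, {p, q, r}, {t}, {q, r, s, t}, {p, q, r, s, t}, {p, q, s, t}, {p, q, r, s}, {q, s, t}, {p, t}, {p, q, r, t}.

11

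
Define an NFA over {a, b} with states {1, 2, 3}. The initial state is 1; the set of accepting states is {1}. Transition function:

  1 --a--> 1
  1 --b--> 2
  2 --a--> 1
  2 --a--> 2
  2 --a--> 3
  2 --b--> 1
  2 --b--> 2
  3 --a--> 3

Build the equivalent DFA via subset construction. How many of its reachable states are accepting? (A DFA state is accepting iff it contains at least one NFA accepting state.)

Start state of the DFA: {1}.
{1} --a--> {1}  [seen]
{1} --b--> {2}  [new]
{2} --a--> {1, 2, 3}  [new]
{2} --b--> {1, 2}  [new]
{1, 2, 3} --a--> {1, 2, 3}  [seen]
{1, 2, 3} --b--> {1, 2}  [seen]
{1, 2} --a--> {1, 2, 3}  [seen]
{1, 2} --b--> {1, 2}  [seen]
Reachable DFA states: {1}, {2}, {1, 2, 3}, {1, 2}.
Accepting DFA states (contain an NFA accepting state): {1}, {1, 2, 3}, {1, 2}.

3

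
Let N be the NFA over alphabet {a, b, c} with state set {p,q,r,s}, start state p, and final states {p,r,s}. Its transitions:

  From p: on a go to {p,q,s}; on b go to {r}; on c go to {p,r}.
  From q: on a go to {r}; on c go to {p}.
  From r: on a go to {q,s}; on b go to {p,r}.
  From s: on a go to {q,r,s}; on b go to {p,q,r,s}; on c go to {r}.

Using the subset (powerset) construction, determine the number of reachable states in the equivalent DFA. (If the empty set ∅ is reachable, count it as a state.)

Start state of the DFA: {p}.
{p} --a--> {p,q,s}  [new]
{p} --b--> {r}  [new]
{p} --c--> {p,r}  [new]
{p,q,s} --a--> {p,q,r,s}  [new]
{p,q,s} --b--> {p,q,r,s}  [seen]
{p,q,s} --c--> {p,r}  [seen]
{r} --a--> {q,s}  [new]
{r} --b--> {p,r}  [seen]
{r} --c--> ∅  [new]
{p,r} --a--> {p,q,s}  [seen]
{p,r} --b--> {p,r}  [seen]
{p,r} --c--> {p,r}  [seen]
{p,q,r,s} --a--> {p,q,r,s}  [seen]
{p,q,r,s} --b--> {p,q,r,s}  [seen]
{p,q,r,s} --c--> {p,r}  [seen]
{q,s} --a--> {q,r,s}  [new]
{q,s} --b--> {p,q,r,s}  [seen]
{q,s} --c--> {p,r}  [seen]
∅ --a--> ∅  [seen]
∅ --b--> ∅  [seen]
∅ --c--> ∅  [seen]
{q,r,s} --a--> {q,r,s}  [seen]
{q,r,s} --b--> {p,q,r,s}  [seen]
{q,r,s} --c--> {p,r}  [seen]
Reachable DFA states: {p}, {p,q,s}, {r}, {p,r}, {p,q,r,s}, {q,s}, ∅, {q,r,s}.

8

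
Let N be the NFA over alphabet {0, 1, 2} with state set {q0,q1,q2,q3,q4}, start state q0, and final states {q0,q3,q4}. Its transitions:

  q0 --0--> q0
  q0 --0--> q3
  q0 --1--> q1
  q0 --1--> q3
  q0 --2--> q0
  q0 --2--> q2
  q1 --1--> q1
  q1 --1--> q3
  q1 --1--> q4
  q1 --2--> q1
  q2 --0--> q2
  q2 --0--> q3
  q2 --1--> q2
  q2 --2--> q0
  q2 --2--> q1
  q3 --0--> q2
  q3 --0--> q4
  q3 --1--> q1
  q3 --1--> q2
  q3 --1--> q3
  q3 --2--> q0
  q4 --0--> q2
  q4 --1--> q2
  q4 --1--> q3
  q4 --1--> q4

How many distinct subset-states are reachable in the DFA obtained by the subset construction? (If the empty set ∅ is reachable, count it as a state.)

14

Start state of the DFA: {q0}.
{q0} --0--> {q0,q3}  [new]
{q0} --1--> {q1,q3}  [new]
{q0} --2--> {q0,q2}  [new]
{q0,q3} --0--> {q0,q2,q3,q4}  [new]
{q0,q3} --1--> {q1,q2,q3}  [new]
{q0,q3} --2--> {q0,q2}  [seen]
{q1,q3} --0--> {q2,q4}  [new]
{q1,q3} --1--> {q1,q2,q3,q4}  [new]
{q1,q3} --2--> {q0,q1}  [new]
{q0,q2} --0--> {q0,q2,q3}  [new]
{q0,q2} --1--> {q1,q2,q3}  [seen]
{q0,q2} --2--> {q0,q1,q2}  [new]
{q0,q2,q3,q4} --0--> {q0,q2,q3,q4}  [seen]
{q0,q2,q3,q4} --1--> {q1,q2,q3,q4}  [seen]
{q0,q2,q3,q4} --2--> {q0,q1,q2}  [seen]
{q1,q2,q3} --0--> {q2,q3,q4}  [new]
{q1,q2,q3} --1--> {q1,q2,q3,q4}  [seen]
{q1,q2,q3} --2--> {q0,q1}  [seen]
{q2,q4} --0--> {q2,q3}  [new]
{q2,q4} --1--> {q2,q3,q4}  [seen]
{q2,q4} --2--> {q0,q1}  [seen]
{q1,q2,q3,q4} --0--> {q2,q3,q4}  [seen]
{q1,q2,q3,q4} --1--> {q1,q2,q3,q4}  [seen]
{q1,q2,q3,q4} --2--> {q0,q1}  [seen]
{q0,q1} --0--> {q0,q3}  [seen]
{q0,q1} --1--> {q1,q3,q4}  [new]
{q0,q1} --2--> {q0,q1,q2}  [seen]
{q0,q2,q3} --0--> {q0,q2,q3,q4}  [seen]
{q0,q2,q3} --1--> {q1,q2,q3}  [seen]
{q0,q2,q3} --2--> {q0,q1,q2}  [seen]
{q0,q1,q2} --0--> {q0,q2,q3}  [seen]
{q0,q1,q2} --1--> {q1,q2,q3,q4}  [seen]
{q0,q1,q2} --2--> {q0,q1,q2}  [seen]
{q2,q3,q4} --0--> {q2,q3,q4}  [seen]
{q2,q3,q4} --1--> {q1,q2,q3,q4}  [seen]
{q2,q3,q4} --2--> {q0,q1}  [seen]
{q2,q3} --0--> {q2,q3,q4}  [seen]
{q2,q3} --1--> {q1,q2,q3}  [seen]
{q2,q3} --2--> {q0,q1}  [seen]
{q1,q3,q4} --0--> {q2,q4}  [seen]
{q1,q3,q4} --1--> {q1,q2,q3,q4}  [seen]
{q1,q3,q4} --2--> {q0,q1}  [seen]
Reachable DFA states: {q0}, {q0,q3}, {q1,q3}, {q0,q2}, {q0,q2,q3,q4}, {q1,q2,q3}, {q2,q4}, {q1,q2,q3,q4}, {q0,q1}, {q0,q2,q3}, {q0,q1,q2}, {q2,q3,q4}, {q2,q3}, {q1,q3,q4}.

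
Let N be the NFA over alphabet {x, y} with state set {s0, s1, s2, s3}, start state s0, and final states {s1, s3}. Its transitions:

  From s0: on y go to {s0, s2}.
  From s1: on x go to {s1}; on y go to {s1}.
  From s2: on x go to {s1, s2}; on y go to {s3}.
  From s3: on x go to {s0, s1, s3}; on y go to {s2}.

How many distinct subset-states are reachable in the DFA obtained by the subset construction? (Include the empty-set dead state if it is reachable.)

Start state of the DFA: {s0}.
{s0} --x--> ∅  [new]
{s0} --y--> {s0, s2}  [new]
∅ --x--> ∅  [seen]
∅ --y--> ∅  [seen]
{s0, s2} --x--> {s1, s2}  [new]
{s0, s2} --y--> {s0, s2, s3}  [new]
{s1, s2} --x--> {s1, s2}  [seen]
{s1, s2} --y--> {s1, s3}  [new]
{s0, s2, s3} --x--> {s0, s1, s2, s3}  [new]
{s0, s2, s3} --y--> {s0, s2, s3}  [seen]
{s1, s3} --x--> {s0, s1, s3}  [new]
{s1, s3} --y--> {s1, s2}  [seen]
{s0, s1, s2, s3} --x--> {s0, s1, s2, s3}  [seen]
{s0, s1, s2, s3} --y--> {s0, s1, s2, s3}  [seen]
{s0, s1, s3} --x--> {s0, s1, s3}  [seen]
{s0, s1, s3} --y--> {s0, s1, s2}  [new]
{s0, s1, s2} --x--> {s1, s2}  [seen]
{s0, s1, s2} --y--> {s0, s1, s2, s3}  [seen]
Reachable DFA states: {s0}, ∅, {s0, s2}, {s1, s2}, {s0, s2, s3}, {s1, s3}, {s0, s1, s2, s3}, {s0, s1, s3}, {s0, s1, s2}.

9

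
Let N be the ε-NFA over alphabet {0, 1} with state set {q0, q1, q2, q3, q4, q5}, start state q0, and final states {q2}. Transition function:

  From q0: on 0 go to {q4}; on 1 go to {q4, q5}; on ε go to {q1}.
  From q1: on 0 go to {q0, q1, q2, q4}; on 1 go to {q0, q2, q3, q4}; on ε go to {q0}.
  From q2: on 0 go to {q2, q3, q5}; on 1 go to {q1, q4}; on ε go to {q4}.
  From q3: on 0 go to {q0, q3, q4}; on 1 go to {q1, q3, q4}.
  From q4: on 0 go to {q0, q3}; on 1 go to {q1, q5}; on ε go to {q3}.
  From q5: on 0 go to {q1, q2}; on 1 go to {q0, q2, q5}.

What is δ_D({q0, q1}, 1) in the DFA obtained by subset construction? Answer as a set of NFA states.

δ(q0,1) = {q4, q5}; δ(q1,1) = {q0, q2, q3, q4}.
Union: {q0, q2, q3, q4, q5}.
ε-closure gives {q0, q1, q2, q3, q4, q5}.

{q0, q1, q2, q3, q4, q5}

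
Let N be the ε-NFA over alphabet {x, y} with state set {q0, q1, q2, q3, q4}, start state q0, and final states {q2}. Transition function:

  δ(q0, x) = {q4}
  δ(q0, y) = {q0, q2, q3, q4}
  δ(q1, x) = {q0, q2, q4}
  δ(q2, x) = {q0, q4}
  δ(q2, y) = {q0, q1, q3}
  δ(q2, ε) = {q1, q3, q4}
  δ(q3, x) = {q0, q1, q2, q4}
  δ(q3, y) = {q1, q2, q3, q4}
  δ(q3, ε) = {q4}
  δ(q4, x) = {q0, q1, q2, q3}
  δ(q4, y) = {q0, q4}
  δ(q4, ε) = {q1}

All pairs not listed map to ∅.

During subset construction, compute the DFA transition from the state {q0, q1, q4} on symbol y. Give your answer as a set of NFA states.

δ(q0,y) = {q0, q2, q3, q4}; δ(q1,y) = ∅; δ(q4,y) = {q0, q4}.
Union: {q0, q2, q3, q4}.
ε-closure gives {q0, q1, q2, q3, q4}.

{q0, q1, q2, q3, q4}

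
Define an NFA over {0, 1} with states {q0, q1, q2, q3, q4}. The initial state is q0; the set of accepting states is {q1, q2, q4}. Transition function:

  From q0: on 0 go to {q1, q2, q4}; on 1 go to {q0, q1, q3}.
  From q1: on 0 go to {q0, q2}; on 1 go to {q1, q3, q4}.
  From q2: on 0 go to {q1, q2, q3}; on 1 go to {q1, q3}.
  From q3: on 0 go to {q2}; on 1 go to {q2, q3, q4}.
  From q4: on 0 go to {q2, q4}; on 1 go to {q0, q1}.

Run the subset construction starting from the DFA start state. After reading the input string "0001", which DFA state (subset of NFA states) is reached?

Start: {q0}.
δ(q0,0) = {q1, q2, q4}.
Union: {q1, q2, q4}.
After 0: {q1, q2, q4}.
δ(q1,0) = {q0, q2}; δ(q2,0) = {q1, q2, q3}; δ(q4,0) = {q2, q4}.
Union: {q0, q1, q2, q3, q4}.
After 0: {q0, q1, q2, q3, q4}.
δ(q0,0) = {q1, q2, q4}; δ(q1,0) = {q0, q2}; δ(q2,0) = {q1, q2, q3}; δ(q3,0) = {q2}; δ(q4,0) = {q2, q4}.
Union: {q0, q1, q2, q3, q4}.
After 0: {q0, q1, q2, q3, q4}.
δ(q0,1) = {q0, q1, q3}; δ(q1,1) = {q1, q3, q4}; δ(q2,1) = {q1, q3}; δ(q3,1) = {q2, q3, q4}; δ(q4,1) = {q0, q1}.
Union: {q0, q1, q2, q3, q4}.
After 1: {q0, q1, q2, q3, q4}.

{q0, q1, q2, q3, q4}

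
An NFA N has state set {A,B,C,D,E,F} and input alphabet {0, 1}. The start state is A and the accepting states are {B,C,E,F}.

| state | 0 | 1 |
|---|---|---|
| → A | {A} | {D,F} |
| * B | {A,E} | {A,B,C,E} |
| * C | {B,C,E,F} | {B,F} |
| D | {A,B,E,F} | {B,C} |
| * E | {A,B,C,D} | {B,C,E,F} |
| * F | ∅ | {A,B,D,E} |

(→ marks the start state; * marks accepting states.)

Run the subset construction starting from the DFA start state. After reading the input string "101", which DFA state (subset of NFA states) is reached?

{A,B,C,D,E,F}

Start: {A}.
δ(A,1) = {D,F}.
Union: {D,F}.
After 1: {D,F}.
δ(D,0) = {A,B,E,F}; δ(F,0) = ∅.
Union: {A,B,E,F}.
After 0: {A,B,E,F}.
δ(A,1) = {D,F}; δ(B,1) = {A,B,C,E}; δ(E,1) = {B,C,E,F}; δ(F,1) = {A,B,D,E}.
Union: {A,B,C,D,E,F}.
After 1: {A,B,C,D,E,F}.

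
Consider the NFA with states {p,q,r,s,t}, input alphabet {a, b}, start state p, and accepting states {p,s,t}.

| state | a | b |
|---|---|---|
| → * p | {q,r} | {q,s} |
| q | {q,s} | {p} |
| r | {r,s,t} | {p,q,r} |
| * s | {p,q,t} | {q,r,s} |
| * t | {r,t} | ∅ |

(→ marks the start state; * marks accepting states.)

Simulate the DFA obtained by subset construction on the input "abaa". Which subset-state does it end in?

{p,q,r,s,t}

Start: {p}.
δ(p,a) = {q,r}.
Union: {q,r}.
After a: {q,r}.
δ(q,b) = {p}; δ(r,b) = {p,q,r}.
Union: {p,q,r}.
After b: {p,q,r}.
δ(p,a) = {q,r}; δ(q,a) = {q,s}; δ(r,a) = {r,s,t}.
Union: {q,r,s,t}.
After a: {q,r,s,t}.
δ(q,a) = {q,s}; δ(r,a) = {r,s,t}; δ(s,a) = {p,q,t}; δ(t,a) = {r,t}.
Union: {p,q,r,s,t}.
After a: {p,q,r,s,t}.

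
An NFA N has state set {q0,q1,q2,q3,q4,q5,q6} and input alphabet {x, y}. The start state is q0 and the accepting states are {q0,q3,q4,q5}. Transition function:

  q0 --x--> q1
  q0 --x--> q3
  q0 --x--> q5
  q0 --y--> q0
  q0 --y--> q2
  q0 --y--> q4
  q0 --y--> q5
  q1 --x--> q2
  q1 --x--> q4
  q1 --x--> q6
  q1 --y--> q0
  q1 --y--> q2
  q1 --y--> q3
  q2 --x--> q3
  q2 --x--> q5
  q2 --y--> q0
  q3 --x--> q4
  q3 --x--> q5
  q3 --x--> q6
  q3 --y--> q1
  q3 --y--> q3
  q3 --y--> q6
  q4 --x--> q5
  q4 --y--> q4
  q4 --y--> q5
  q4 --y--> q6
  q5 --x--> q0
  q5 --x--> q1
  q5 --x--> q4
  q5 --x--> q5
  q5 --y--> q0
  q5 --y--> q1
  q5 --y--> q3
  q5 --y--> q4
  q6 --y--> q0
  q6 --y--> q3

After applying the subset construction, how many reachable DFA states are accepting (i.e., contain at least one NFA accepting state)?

Start state of the DFA: {q0}.
{q0} --x--> {q1,q3,q5}  [new]
{q0} --y--> {q0,q2,q4,q5}  [new]
{q1,q3,q5} --x--> {q0,q1,q2,q4,q5,q6}  [new]
{q1,q3,q5} --y--> {q0,q1,q2,q3,q4,q6}  [new]
{q0,q2,q4,q5} --x--> {q0,q1,q3,q4,q5}  [new]
{q0,q2,q4,q5} --y--> {q0,q1,q2,q3,q4,q5,q6}  [new]
{q0,q1,q2,q4,q5,q6} --x--> {q0,q1,q2,q3,q4,q5,q6}  [seen]
{q0,q1,q2,q4,q5,q6} --y--> {q0,q1,q2,q3,q4,q5,q6}  [seen]
{q0,q1,q2,q3,q4,q6} --x--> {q1,q2,q3,q4,q5,q6}  [new]
{q0,q1,q2,q3,q4,q6} --y--> {q0,q1,q2,q3,q4,q5,q6}  [seen]
{q0,q1,q3,q4,q5} --x--> {q0,q1,q2,q3,q4,q5,q6}  [seen]
{q0,q1,q3,q4,q5} --y--> {q0,q1,q2,q3,q4,q5,q6}  [seen]
{q0,q1,q2,q3,q4,q5,q6} --x--> {q0,q1,q2,q3,q4,q5,q6}  [seen]
{q0,q1,q2,q3,q4,q5,q6} --y--> {q0,q1,q2,q3,q4,q5,q6}  [seen]
{q1,q2,q3,q4,q5,q6} --x--> {q0,q1,q2,q3,q4,q5,q6}  [seen]
{q1,q2,q3,q4,q5,q6} --y--> {q0,q1,q2,q3,q4,q5,q6}  [seen]
Reachable DFA states: {q0}, {q1,q3,q5}, {q0,q2,q4,q5}, {q0,q1,q2,q4,q5,q6}, {q0,q1,q2,q3,q4,q6}, {q0,q1,q3,q4,q5}, {q0,q1,q2,q3,q4,q5,q6}, {q1,q2,q3,q4,q5,q6}.
Accepting DFA states (contain an NFA accepting state): {q0}, {q1,q3,q5}, {q0,q2,q4,q5}, {q0,q1,q2,q4,q5,q6}, {q0,q1,q2,q3,q4,q6}, {q0,q1,q3,q4,q5}, {q0,q1,q2,q3,q4,q5,q6}, {q1,q2,q3,q4,q5,q6}.

8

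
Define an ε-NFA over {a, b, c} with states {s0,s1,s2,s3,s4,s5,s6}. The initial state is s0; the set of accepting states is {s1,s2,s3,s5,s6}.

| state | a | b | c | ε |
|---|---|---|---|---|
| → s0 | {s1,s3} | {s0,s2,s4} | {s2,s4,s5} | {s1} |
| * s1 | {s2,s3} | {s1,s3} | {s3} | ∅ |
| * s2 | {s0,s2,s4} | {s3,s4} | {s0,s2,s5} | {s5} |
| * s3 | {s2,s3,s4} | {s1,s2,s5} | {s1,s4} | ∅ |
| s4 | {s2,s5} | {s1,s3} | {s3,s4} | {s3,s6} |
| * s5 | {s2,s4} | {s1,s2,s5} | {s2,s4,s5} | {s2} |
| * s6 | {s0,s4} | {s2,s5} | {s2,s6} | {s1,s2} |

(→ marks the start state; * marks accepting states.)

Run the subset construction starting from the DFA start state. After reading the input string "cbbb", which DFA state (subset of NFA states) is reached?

Start: {s0,s1}.
δ(s0,c) = {s2,s4,s5}; δ(s1,c) = {s3}.
Union: {s2,s3,s4,s5}.
ε-closure gives {s1,s2,s3,s4,s5,s6}.
After c: {s1,s2,s3,s4,s5,s6}.
δ(s1,b) = {s1,s3}; δ(s2,b) = {s3,s4}; δ(s3,b) = {s1,s2,s5}; δ(s4,b) = {s1,s3}; δ(s5,b) = {s1,s2,s5}; δ(s6,b) = {s2,s5}.
Union: {s1,s2,s3,s4,s5}.
ε-closure gives {s1,s2,s3,s4,s5,s6}.
After b: {s1,s2,s3,s4,s5,s6}.
δ(s1,b) = {s1,s3}; δ(s2,b) = {s3,s4}; δ(s3,b) = {s1,s2,s5}; δ(s4,b) = {s1,s3}; δ(s5,b) = {s1,s2,s5}; δ(s6,b) = {s2,s5}.
Union: {s1,s2,s3,s4,s5}.
ε-closure gives {s1,s2,s3,s4,s5,s6}.
After b: {s1,s2,s3,s4,s5,s6}.
δ(s1,b) = {s1,s3}; δ(s2,b) = {s3,s4}; δ(s3,b) = {s1,s2,s5}; δ(s4,b) = {s1,s3}; δ(s5,b) = {s1,s2,s5}; δ(s6,b) = {s2,s5}.
Union: {s1,s2,s3,s4,s5}.
ε-closure gives {s1,s2,s3,s4,s5,s6}.
After b: {s1,s2,s3,s4,s5,s6}.

{s1,s2,s3,s4,s5,s6}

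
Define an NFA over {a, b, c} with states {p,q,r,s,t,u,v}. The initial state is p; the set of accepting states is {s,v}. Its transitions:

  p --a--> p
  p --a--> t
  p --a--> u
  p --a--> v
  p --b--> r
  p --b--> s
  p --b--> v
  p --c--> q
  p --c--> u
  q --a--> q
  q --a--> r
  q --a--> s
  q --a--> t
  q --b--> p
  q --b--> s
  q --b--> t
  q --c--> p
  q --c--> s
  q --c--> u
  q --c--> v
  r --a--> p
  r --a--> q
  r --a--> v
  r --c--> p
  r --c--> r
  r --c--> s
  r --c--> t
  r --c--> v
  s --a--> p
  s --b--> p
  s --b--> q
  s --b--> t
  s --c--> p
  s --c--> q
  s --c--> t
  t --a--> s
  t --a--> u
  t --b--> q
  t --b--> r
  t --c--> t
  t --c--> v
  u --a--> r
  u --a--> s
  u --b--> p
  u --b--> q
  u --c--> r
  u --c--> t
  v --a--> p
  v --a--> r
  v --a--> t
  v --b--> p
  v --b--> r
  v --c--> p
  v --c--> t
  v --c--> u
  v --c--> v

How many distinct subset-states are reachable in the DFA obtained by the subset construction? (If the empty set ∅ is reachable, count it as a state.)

Start state of the DFA: {p}.
{p} --a--> {p,t,u,v}  [new]
{p} --b--> {r,s,v}  [new]
{p} --c--> {q,u}  [new]
{p,t,u,v} --a--> {p,r,s,t,u,v}  [new]
{p,t,u,v} --b--> {p,q,r,s,v}  [new]
{p,t,u,v} --c--> {p,q,r,t,u,v}  [new]
{r,s,v} --a--> {p,q,r,t,v}  [new]
{r,s,v} --b--> {p,q,r,t}  [new]
{r,s,v} --c--> {p,q,r,s,t,u,v}  [new]
{q,u} --a--> {q,r,s,t}  [new]
{q,u} --b--> {p,q,s,t}  [new]
{q,u} --c--> {p,r,s,t,u,v}  [seen]
{p,r,s,t,u,v} --a--> {p,q,r,s,t,u,v}  [seen]
{p,r,s,t,u,v} --b--> {p,q,r,s,t,v}  [new]
{p,r,s,t,u,v} --c--> {p,q,r,s,t,u,v}  [seen]
{p,q,r,s,v} --a--> {p,q,r,s,t,u,v}  [seen]
{p,q,r,s,v} --b--> {p,q,r,s,t,v}  [seen]
{p,q,r,s,v} --c--> {p,q,r,s,t,u,v}  [seen]
{p,q,r,t,u,v} --a--> {p,q,r,s,t,u,v}  [seen]
{p,q,r,t,u,v} --b--> {p,q,r,s,t,v}  [seen]
{p,q,r,t,u,v} --c--> {p,q,r,s,t,u,v}  [seen]
{p,q,r,t,v} --a--> {p,q,r,s,t,u,v}  [seen]
{p,q,r,t,v} --b--> {p,q,r,s,t,v}  [seen]
{p,q,r,t,v} --c--> {p,q,r,s,t,u,v}  [seen]
{p,q,r,t} --a--> {p,q,r,s,t,u,v}  [seen]
{p,q,r,t} --b--> {p,q,r,s,t,v}  [seen]
{p,q,r,t} --c--> {p,q,r,s,t,u,v}  [seen]
{p,q,r,s,t,u,v} --a--> {p,q,r,s,t,u,v}  [seen]
{p,q,r,s,t,u,v} --b--> {p,q,r,s,t,v}  [seen]
{p,q,r,s,t,u,v} --c--> {p,q,r,s,t,u,v}  [seen]
{q,r,s,t} --a--> {p,q,r,s,t,u,v}  [seen]
{q,r,s,t} --b--> {p,q,r,s,t}  [new]
{q,r,s,t} --c--> {p,q,r,s,t,u,v}  [seen]
{p,q,s,t} --a--> {p,q,r,s,t,u,v}  [seen]
{p,q,s,t} --b--> {p,q,r,s,t,v}  [seen]
{p,q,s,t} --c--> {p,q,s,t,u,v}  [new]
{p,q,r,s,t,v} --a--> {p,q,r,s,t,u,v}  [seen]
{p,q,r,s,t,v} --b--> {p,q,r,s,t,v}  [seen]
{p,q,r,s,t,v} --c--> {p,q,r,s,t,u,v}  [seen]
{p,q,r,s,t} --a--> {p,q,r,s,t,u,v}  [seen]
{p,q,r,s,t} --b--> {p,q,r,s,t,v}  [seen]
{p,q,r,s,t} --c--> {p,q,r,s,t,u,v}  [seen]
{p,q,s,t,u,v} --a--> {p,q,r,s,t,u,v}  [seen]
{p,q,s,t,u,v} --b--> {p,q,r,s,t,v}  [seen]
{p,q,s,t,u,v} --c--> {p,q,r,s,t,u,v}  [seen]
Reachable DFA states: {p}, {p,t,u,v}, {r,s,v}, {q,u}, {p,r,s,t,u,v}, {p,q,r,s,v}, {p,q,r,t,u,v}, {p,q,r,t,v}, {p,q,r,t}, {p,q,r,s,t,u,v}, {q,r,s,t}, {p,q,s,t}, {p,q,r,s,t,v}, {p,q,r,s,t}, {p,q,s,t,u,v}.

15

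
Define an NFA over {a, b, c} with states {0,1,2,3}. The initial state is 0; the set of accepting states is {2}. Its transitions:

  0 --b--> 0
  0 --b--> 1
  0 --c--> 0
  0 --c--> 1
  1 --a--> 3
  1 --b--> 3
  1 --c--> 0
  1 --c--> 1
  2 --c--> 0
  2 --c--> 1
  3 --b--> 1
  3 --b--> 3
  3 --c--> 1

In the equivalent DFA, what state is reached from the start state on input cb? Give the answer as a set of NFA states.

{0,1,3}

Start: {0}.
δ(0,c) = {0,1}.
Union: {0,1}.
After c: {0,1}.
δ(0,b) = {0,1}; δ(1,b) = {3}.
Union: {0,1,3}.
After b: {0,1,3}.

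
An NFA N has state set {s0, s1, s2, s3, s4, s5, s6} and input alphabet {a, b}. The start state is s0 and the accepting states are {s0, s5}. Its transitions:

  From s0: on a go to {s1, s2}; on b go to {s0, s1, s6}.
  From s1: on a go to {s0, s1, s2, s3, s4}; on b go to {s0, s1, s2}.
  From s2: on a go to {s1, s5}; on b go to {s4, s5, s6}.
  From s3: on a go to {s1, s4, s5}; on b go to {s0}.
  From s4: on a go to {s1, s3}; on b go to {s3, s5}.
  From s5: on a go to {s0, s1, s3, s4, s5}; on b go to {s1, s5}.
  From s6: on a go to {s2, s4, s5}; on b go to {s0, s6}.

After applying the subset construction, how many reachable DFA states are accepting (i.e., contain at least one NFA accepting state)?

Start state of the DFA: {s0}.
{s0} --a--> {s1, s2}  [new]
{s0} --b--> {s0, s1, s6}  [new]
{s1, s2} --a--> {s0, s1, s2, s3, s4, s5}  [new]
{s1, s2} --b--> {s0, s1, s2, s4, s5, s6}  [new]
{s0, s1, s6} --a--> {s0, s1, s2, s3, s4, s5}  [seen]
{s0, s1, s6} --b--> {s0, s1, s2, s6}  [new]
{s0, s1, s2, s3, s4, s5} --a--> {s0, s1, s2, s3, s4, s5}  [seen]
{s0, s1, s2, s3, s4, s5} --b--> {s0, s1, s2, s3, s4, s5, s6}  [new]
{s0, s1, s2, s4, s5, s6} --a--> {s0, s1, s2, s3, s4, s5}  [seen]
{s0, s1, s2, s4, s5, s6} --b--> {s0, s1, s2, s3, s4, s5, s6}  [seen]
{s0, s1, s2, s6} --a--> {s0, s1, s2, s3, s4, s5}  [seen]
{s0, s1, s2, s6} --b--> {s0, s1, s2, s4, s5, s6}  [seen]
{s0, s1, s2, s3, s4, s5, s6} --a--> {s0, s1, s2, s3, s4, s5}  [seen]
{s0, s1, s2, s3, s4, s5, s6} --b--> {s0, s1, s2, s3, s4, s5, s6}  [seen]
Reachable DFA states: {s0}, {s1, s2}, {s0, s1, s6}, {s0, s1, s2, s3, s4, s5}, {s0, s1, s2, s4, s5, s6}, {s0, s1, s2, s6}, {s0, s1, s2, s3, s4, s5, s6}.
Accepting DFA states (contain an NFA accepting state): {s0}, {s0, s1, s6}, {s0, s1, s2, s3, s4, s5}, {s0, s1, s2, s4, s5, s6}, {s0, s1, s2, s6}, {s0, s1, s2, s3, s4, s5, s6}.

6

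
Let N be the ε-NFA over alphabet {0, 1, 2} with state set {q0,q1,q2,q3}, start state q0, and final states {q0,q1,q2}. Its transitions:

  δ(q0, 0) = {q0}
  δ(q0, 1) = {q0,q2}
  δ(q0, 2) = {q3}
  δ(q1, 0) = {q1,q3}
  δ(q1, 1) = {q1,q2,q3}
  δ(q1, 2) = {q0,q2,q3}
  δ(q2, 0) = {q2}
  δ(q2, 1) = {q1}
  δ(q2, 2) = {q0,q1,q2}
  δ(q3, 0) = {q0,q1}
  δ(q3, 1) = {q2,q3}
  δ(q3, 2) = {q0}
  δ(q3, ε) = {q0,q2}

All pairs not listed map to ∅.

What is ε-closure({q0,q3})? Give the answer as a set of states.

Begin with {q0,q3}.
q3 →ε {q0,q2}; add q2.
ε-closure = {q0,q2,q3}.

{q0,q2,q3}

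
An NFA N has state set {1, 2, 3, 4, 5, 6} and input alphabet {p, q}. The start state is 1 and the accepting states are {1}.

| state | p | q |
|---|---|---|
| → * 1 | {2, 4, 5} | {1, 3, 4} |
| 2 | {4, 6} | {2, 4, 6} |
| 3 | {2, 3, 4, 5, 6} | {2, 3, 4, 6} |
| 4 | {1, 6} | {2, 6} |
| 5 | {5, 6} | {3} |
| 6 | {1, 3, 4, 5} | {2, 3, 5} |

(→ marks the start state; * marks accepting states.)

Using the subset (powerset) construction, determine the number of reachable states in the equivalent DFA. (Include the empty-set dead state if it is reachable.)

8

Start state of the DFA: {1}.
{1} --p--> {2, 4, 5}  [new]
{1} --q--> {1, 3, 4}  [new]
{2, 4, 5} --p--> {1, 4, 5, 6}  [new]
{2, 4, 5} --q--> {2, 3, 4, 6}  [new]
{1, 3, 4} --p--> {1, 2, 3, 4, 5, 6}  [new]
{1, 3, 4} --q--> {1, 2, 3, 4, 6}  [new]
{1, 4, 5, 6} --p--> {1, 2, 3, 4, 5, 6}  [seen]
{1, 4, 5, 6} --q--> {1, 2, 3, 4, 5, 6}  [seen]
{2, 3, 4, 6} --p--> {1, 2, 3, 4, 5, 6}  [seen]
{2, 3, 4, 6} --q--> {2, 3, 4, 5, 6}  [new]
{1, 2, 3, 4, 5, 6} --p--> {1, 2, 3, 4, 5, 6}  [seen]
{1, 2, 3, 4, 5, 6} --q--> {1, 2, 3, 4, 5, 6}  [seen]
{1, 2, 3, 4, 6} --p--> {1, 2, 3, 4, 5, 6}  [seen]
{1, 2, 3, 4, 6} --q--> {1, 2, 3, 4, 5, 6}  [seen]
{2, 3, 4, 5, 6} --p--> {1, 2, 3, 4, 5, 6}  [seen]
{2, 3, 4, 5, 6} --q--> {2, 3, 4, 5, 6}  [seen]
Reachable DFA states: {1}, {2, 4, 5}, {1, 3, 4}, {1, 4, 5, 6}, {2, 3, 4, 6}, {1, 2, 3, 4, 5, 6}, {1, 2, 3, 4, 6}, {2, 3, 4, 5, 6}.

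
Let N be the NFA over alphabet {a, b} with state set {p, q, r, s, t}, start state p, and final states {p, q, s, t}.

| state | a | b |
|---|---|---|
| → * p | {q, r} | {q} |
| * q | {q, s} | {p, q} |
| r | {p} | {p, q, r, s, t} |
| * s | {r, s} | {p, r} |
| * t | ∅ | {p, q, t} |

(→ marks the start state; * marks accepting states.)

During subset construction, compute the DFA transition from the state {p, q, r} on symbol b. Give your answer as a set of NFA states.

δ(p,b) = {q}; δ(q,b) = {p, q}; δ(r,b) = {p, q, r, s, t}.
Union: {p, q, r, s, t}.

{p, q, r, s, t}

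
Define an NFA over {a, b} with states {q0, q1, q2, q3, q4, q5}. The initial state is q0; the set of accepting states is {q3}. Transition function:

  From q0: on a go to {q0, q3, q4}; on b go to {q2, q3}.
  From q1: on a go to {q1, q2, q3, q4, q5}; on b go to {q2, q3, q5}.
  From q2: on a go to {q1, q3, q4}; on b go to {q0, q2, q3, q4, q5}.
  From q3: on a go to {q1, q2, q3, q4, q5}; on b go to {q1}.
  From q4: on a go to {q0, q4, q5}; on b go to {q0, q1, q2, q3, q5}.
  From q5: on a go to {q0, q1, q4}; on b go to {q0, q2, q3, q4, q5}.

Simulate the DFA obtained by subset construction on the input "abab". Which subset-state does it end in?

Start: {q0}.
δ(q0,a) = {q0, q3, q4}.
Union: {q0, q3, q4}.
After a: {q0, q3, q4}.
δ(q0,b) = {q2, q3}; δ(q3,b) = {q1}; δ(q4,b) = {q0, q1, q2, q3, q5}.
Union: {q0, q1, q2, q3, q5}.
After b: {q0, q1, q2, q3, q5}.
δ(q0,a) = {q0, q3, q4}; δ(q1,a) = {q1, q2, q3, q4, q5}; δ(q2,a) = {q1, q3, q4}; δ(q3,a) = {q1, q2, q3, q4, q5}; δ(q5,a) = {q0, q1, q4}.
Union: {q0, q1, q2, q3, q4, q5}.
After a: {q0, q1, q2, q3, q4, q5}.
δ(q0,b) = {q2, q3}; δ(q1,b) = {q2, q3, q5}; δ(q2,b) = {q0, q2, q3, q4, q5}; δ(q3,b) = {q1}; δ(q4,b) = {q0, q1, q2, q3, q5}; δ(q5,b) = {q0, q2, q3, q4, q5}.
Union: {q0, q1, q2, q3, q4, q5}.
After b: {q0, q1, q2, q3, q4, q5}.

{q0, q1, q2, q3, q4, q5}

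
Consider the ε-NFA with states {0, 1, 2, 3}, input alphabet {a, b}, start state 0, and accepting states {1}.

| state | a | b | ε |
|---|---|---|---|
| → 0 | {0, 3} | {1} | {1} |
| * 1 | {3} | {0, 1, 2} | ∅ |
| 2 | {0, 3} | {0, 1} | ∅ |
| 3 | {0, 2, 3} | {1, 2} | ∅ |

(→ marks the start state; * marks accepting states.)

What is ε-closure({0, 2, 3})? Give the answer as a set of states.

{0, 1, 2, 3}

Begin with {0, 2, 3}.
0 →ε {1}; add 1.
ε-closure = {0, 1, 2, 3}.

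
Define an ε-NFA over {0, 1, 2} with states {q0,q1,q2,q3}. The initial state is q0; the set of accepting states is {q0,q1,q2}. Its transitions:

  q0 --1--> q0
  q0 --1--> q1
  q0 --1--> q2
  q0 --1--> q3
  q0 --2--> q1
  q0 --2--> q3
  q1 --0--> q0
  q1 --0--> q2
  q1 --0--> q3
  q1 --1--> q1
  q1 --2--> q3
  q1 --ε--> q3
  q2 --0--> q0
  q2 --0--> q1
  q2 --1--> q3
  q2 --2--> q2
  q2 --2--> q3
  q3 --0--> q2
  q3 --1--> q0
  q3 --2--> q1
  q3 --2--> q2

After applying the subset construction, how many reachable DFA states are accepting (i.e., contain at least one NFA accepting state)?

Start state of the DFA: {q0} (ε-closure of the NFA start).
{q0} --0--> ∅  [new]
{q0} --1--> {q0,q1,q2,q3}  [new]
{q0} --2--> {q1,q3}  [new]
∅ --0--> ∅  [seen]
∅ --1--> ∅  [seen]
∅ --2--> ∅  [seen]
{q0,q1,q2,q3} --0--> {q0,q1,q2,q3}  [seen]
{q0,q1,q2,q3} --1--> {q0,q1,q2,q3}  [seen]
{q0,q1,q2,q3} --2--> {q1,q2,q3}  [new]
{q1,q3} --0--> {q0,q2,q3}  [new]
{q1,q3} --1--> {q0,q1,q3}  [new]
{q1,q3} --2--> {q1,q2,q3}  [seen]
{q1,q2,q3} --0--> {q0,q1,q2,q3}  [seen]
{q1,q2,q3} --1--> {q0,q1,q3}  [seen]
{q1,q2,q3} --2--> {q1,q2,q3}  [seen]
{q0,q2,q3} --0--> {q0,q1,q2,q3}  [seen]
{q0,q2,q3} --1--> {q0,q1,q2,q3}  [seen]
{q0,q2,q3} --2--> {q1,q2,q3}  [seen]
{q0,q1,q3} --0--> {q0,q2,q3}  [seen]
{q0,q1,q3} --1--> {q0,q1,q2,q3}  [seen]
{q0,q1,q3} --2--> {q1,q2,q3}  [seen]
Reachable DFA states: {q0}, ∅, {q0,q1,q2,q3}, {q1,q3}, {q1,q2,q3}, {q0,q2,q3}, {q0,q1,q3}.
Accepting DFA states (contain an NFA accepting state): {q0}, {q0,q1,q2,q3}, {q1,q3}, {q1,q2,q3}, {q0,q2,q3}, {q0,q1,q3}.

6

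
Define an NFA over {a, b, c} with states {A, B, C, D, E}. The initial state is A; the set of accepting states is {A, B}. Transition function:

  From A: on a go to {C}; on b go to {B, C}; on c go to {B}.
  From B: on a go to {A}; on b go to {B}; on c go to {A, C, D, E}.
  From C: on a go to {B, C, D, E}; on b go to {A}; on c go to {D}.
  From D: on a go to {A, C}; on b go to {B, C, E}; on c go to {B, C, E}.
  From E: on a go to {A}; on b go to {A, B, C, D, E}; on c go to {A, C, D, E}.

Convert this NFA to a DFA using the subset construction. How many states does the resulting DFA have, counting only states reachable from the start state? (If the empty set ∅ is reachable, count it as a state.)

13

Start state of the DFA: {A}.
{A} --a--> {C}  [new]
{A} --b--> {B, C}  [new]
{A} --c--> {B}  [new]
{C} --a--> {B, C, D, E}  [new]
{C} --b--> {A}  [seen]
{C} --c--> {D}  [new]
{B, C} --a--> {A, B, C, D, E}  [new]
{B, C} --b--> {A, B}  [new]
{B, C} --c--> {A, C, D, E}  [new]
{B} --a--> {A}  [seen]
{B} --b--> {B}  [seen]
{B} --c--> {A, C, D, E}  [seen]
{B, C, D, E} --a--> {A, B, C, D, E}  [seen]
{B, C, D, E} --b--> {A, B, C, D, E}  [seen]
{B, C, D, E} --c--> {A, B, C, D, E}  [seen]
{D} --a--> {A, C}  [new]
{D} --b--> {B, C, E}  [new]
{D} --c--> {B, C, E}  [seen]
{A, B, C, D, E} --a--> {A, B, C, D, E}  [seen]
{A, B, C, D, E} --b--> {A, B, C, D, E}  [seen]
{A, B, C, D, E} --c--> {A, B, C, D, E}  [seen]
{A, B} --a--> {A, C}  [seen]
{A, B} --b--> {B, C}  [seen]
{A, B} --c--> {A, B, C, D, E}  [seen]
{A, C, D, E} --a--> {A, B, C, D, E}  [seen]
{A, C, D, E} --b--> {A, B, C, D, E}  [seen]
{A, C, D, E} --c--> {A, B, C, D, E}  [seen]
{A, C} --a--> {B, C, D, E}  [seen]
{A, C} --b--> {A, B, C}  [new]
{A, C} --c--> {B, D}  [new]
{B, C, E} --a--> {A, B, C, D, E}  [seen]
{B, C, E} --b--> {A, B, C, D, E}  [seen]
{B, C, E} --c--> {A, C, D, E}  [seen]
{A, B, C} --a--> {A, B, C, D, E}  [seen]
{A, B, C} --b--> {A, B, C}  [seen]
{A, B, C} --c--> {A, B, C, D, E}  [seen]
{B, D} --a--> {A, C}  [seen]
{B, D} --b--> {B, C, E}  [seen]
{B, D} --c--> {A, B, C, D, E}  [seen]
Reachable DFA states: {A}, {C}, {B, C}, {B}, {B, C, D, E}, {D}, {A, B, C, D, E}, {A, B}, {A, C, D, E}, {A, C}, {B, C, E}, {A, B, C}, {B, D}.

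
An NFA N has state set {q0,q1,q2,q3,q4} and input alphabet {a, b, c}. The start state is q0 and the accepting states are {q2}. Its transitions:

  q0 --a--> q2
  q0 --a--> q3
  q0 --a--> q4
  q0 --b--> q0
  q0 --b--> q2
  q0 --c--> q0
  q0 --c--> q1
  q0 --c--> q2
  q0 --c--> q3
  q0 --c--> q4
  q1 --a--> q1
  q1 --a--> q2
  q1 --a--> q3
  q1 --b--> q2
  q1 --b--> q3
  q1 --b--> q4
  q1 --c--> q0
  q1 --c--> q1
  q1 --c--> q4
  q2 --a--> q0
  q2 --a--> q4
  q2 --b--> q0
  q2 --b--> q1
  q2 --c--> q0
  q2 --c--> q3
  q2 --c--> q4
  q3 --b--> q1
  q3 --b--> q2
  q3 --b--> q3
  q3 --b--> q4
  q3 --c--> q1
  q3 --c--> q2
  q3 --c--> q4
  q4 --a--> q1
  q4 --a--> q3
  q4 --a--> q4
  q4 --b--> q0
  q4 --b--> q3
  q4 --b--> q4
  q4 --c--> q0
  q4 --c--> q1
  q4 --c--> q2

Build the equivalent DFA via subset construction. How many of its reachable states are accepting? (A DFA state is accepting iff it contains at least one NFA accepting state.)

Start state of the DFA: {q0}.
{q0} --a--> {q2,q3,q4}  [new]
{q0} --b--> {q0,q2}  [new]
{q0} --c--> {q0,q1,q2,q3,q4}  [new]
{q2,q3,q4} --a--> {q0,q1,q3,q4}  [new]
{q2,q3,q4} --b--> {q0,q1,q2,q3,q4}  [seen]
{q2,q3,q4} --c--> {q0,q1,q2,q3,q4}  [seen]
{q0,q2} --a--> {q0,q2,q3,q4}  [new]
{q0,q2} --b--> {q0,q1,q2}  [new]
{q0,q2} --c--> {q0,q1,q2,q3,q4}  [seen]
{q0,q1,q2,q3,q4} --a--> {q0,q1,q2,q3,q4}  [seen]
{q0,q1,q2,q3,q4} --b--> {q0,q1,q2,q3,q4}  [seen]
{q0,q1,q2,q3,q4} --c--> {q0,q1,q2,q3,q4}  [seen]
{q0,q1,q3,q4} --a--> {q1,q2,q3,q4}  [new]
{q0,q1,q3,q4} --b--> {q0,q1,q2,q3,q4}  [seen]
{q0,q1,q3,q4} --c--> {q0,q1,q2,q3,q4}  [seen]
{q0,q2,q3,q4} --a--> {q0,q1,q2,q3,q4}  [seen]
{q0,q2,q3,q4} --b--> {q0,q1,q2,q3,q4}  [seen]
{q0,q2,q3,q4} --c--> {q0,q1,q2,q3,q4}  [seen]
{q0,q1,q2} --a--> {q0,q1,q2,q3,q4}  [seen]
{q0,q1,q2} --b--> {q0,q1,q2,q3,q4}  [seen]
{q0,q1,q2} --c--> {q0,q1,q2,q3,q4}  [seen]
{q1,q2,q3,q4} --a--> {q0,q1,q2,q3,q4}  [seen]
{q1,q2,q3,q4} --b--> {q0,q1,q2,q3,q4}  [seen]
{q1,q2,q3,q4} --c--> {q0,q1,q2,q3,q4}  [seen]
Reachable DFA states: {q0}, {q2,q3,q4}, {q0,q2}, {q0,q1,q2,q3,q4}, {q0,q1,q3,q4}, {q0,q2,q3,q4}, {q0,q1,q2}, {q1,q2,q3,q4}.
Accepting DFA states (contain an NFA accepting state): {q2,q3,q4}, {q0,q2}, {q0,q1,q2,q3,q4}, {q0,q2,q3,q4}, {q0,q1,q2}, {q1,q2,q3,q4}.

6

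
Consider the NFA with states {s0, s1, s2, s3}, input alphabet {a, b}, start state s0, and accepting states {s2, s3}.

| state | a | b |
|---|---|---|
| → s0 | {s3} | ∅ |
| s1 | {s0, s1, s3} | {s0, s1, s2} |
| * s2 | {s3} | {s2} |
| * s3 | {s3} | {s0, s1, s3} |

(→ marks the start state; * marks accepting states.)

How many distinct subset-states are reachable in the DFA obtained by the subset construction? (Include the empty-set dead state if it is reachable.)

Start state of the DFA: {s0}.
{s0} --a--> {s3}  [new]
{s0} --b--> ∅  [new]
{s3} --a--> {s3}  [seen]
{s3} --b--> {s0, s1, s3}  [new]
∅ --a--> ∅  [seen]
∅ --b--> ∅  [seen]
{s0, s1, s3} --a--> {s0, s1, s3}  [seen]
{s0, s1, s3} --b--> {s0, s1, s2, s3}  [new]
{s0, s1, s2, s3} --a--> {s0, s1, s3}  [seen]
{s0, s1, s2, s3} --b--> {s0, s1, s2, s3}  [seen]
Reachable DFA states: {s0}, {s3}, ∅, {s0, s1, s3}, {s0, s1, s2, s3}.

5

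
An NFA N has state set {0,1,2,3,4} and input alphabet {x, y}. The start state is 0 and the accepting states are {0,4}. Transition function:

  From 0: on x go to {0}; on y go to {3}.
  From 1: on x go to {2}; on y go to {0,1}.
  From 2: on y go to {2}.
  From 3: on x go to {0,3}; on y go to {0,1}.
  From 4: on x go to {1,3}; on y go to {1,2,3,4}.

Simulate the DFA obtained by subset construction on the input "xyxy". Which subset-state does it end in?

Start: {0}.
δ(0,x) = {0}.
Union: {0}.
After x: {0}.
δ(0,y) = {3}.
Union: {3}.
After y: {3}.
δ(3,x) = {0,3}.
Union: {0,3}.
After x: {0,3}.
δ(0,y) = {3}; δ(3,y) = {0,1}.
Union: {0,1,3}.
After y: {0,1,3}.

{0,1,3}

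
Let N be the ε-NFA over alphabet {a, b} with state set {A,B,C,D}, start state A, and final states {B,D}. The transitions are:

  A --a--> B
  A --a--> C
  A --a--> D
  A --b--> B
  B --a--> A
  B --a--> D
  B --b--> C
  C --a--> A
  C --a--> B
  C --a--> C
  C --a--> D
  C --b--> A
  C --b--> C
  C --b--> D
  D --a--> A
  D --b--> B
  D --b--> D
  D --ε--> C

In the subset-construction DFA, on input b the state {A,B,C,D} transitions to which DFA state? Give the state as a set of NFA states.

{A,B,C,D}

δ(A,b) = {B}; δ(B,b) = {C}; δ(C,b) = {A,C,D}; δ(D,b) = {B,D}.
Union: {A,B,C,D}.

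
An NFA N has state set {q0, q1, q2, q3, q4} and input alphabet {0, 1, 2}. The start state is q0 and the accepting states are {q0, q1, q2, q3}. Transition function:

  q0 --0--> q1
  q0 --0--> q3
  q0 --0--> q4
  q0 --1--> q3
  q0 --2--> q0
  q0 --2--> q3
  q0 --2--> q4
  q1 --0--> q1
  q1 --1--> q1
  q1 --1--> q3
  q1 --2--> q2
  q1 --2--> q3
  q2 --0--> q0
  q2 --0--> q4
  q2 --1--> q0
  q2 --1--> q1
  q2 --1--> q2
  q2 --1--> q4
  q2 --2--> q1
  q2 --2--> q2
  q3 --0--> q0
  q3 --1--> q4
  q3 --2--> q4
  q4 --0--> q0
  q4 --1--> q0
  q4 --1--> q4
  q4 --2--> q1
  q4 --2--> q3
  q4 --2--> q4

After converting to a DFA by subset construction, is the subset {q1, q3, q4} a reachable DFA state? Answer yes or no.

yes

Start state of the DFA: {q0}.
{q0} --0--> {q1, q3, q4}  [new]
{q0} --1--> {q3}  [new]
{q0} --2--> {q0, q3, q4}  [new]
{q1, q3, q4} --0--> {q0, q1}  [new]
{q1, q3, q4} --1--> {q0, q1, q3, q4}  [new]
{q1, q3, q4} --2--> {q1, q2, q3, q4}  [new]
{q3} --0--> {q0}  [seen]
{q3} --1--> {q4}  [new]
{q3} --2--> {q4}  [seen]
{q0, q3, q4} --0--> {q0, q1, q3, q4}  [seen]
{q0, q3, q4} --1--> {q0, q3, q4}  [seen]
{q0, q3, q4} --2--> {q0, q1, q3, q4}  [seen]
{q0, q1} --0--> {q1, q3, q4}  [seen]
{q0, q1} --1--> {q1, q3}  [new]
{q0, q1} --2--> {q0, q2, q3, q4}  [new]
{q0, q1, q3, q4} --0--> {q0, q1, q3, q4}  [seen]
{q0, q1, q3, q4} --1--> {q0, q1, q3, q4}  [seen]
{q0, q1, q3, q4} --2--> {q0, q1, q2, q3, q4}  [new]
{q1, q2, q3, q4} --0--> {q0, q1, q4}  [new]
{q1, q2, q3, q4} --1--> {q0, q1, q2, q3, q4}  [seen]
{q1, q2, q3, q4} --2--> {q1, q2, q3, q4}  [seen]
{q4} --0--> {q0}  [seen]
{q4} --1--> {q0, q4}  [new]
{q4} --2--> {q1, q3, q4}  [seen]
{q1, q3} --0--> {q0, q1}  [seen]
{q1, q3} --1--> {q1, q3, q4}  [seen]
{q1, q3} --2--> {q2, q3, q4}  [new]
{q0, q2, q3, q4} --0--> {q0, q1, q3, q4}  [seen]
{q0, q2, q3, q4} --1--> {q0, q1, q2, q3, q4}  [seen]
{q0, q2, q3, q4} --2--> {q0, q1, q2, q3, q4}  [seen]
{q0, q1, q2, q3, q4} --0--> {q0, q1, q3, q4}  [seen]
{q0, q1, q2, q3, q4} --1--> {q0, q1, q2, q3, q4}  [seen]
{q0, q1, q2, q3, q4} --2--> {q0, q1, q2, q3, q4}  [seen]
{q0, q1, q4} --0--> {q0, q1, q3, q4}  [seen]
{q0, q1, q4} --1--> {q0, q1, q3, q4}  [seen]
{q0, q1, q4} --2--> {q0, q1, q2, q3, q4}  [seen]
{q0, q4} --0--> {q0, q1, q3, q4}  [seen]
{q0, q4} --1--> {q0, q3, q4}  [seen]
{q0, q4} --2--> {q0, q1, q3, q4}  [seen]
{q2, q3, q4} --0--> {q0, q4}  [seen]
{q2, q3, q4} --1--> {q0, q1, q2, q4}  [new]
{q2, q3, q4} --2--> {q1, q2, q3, q4}  [seen]
{q0, q1, q2, q4} --0--> {q0, q1, q3, q4}  [seen]
{q0, q1, q2, q4} --1--> {q0, q1, q2, q3, q4}  [seen]
{q0, q1, q2, q4} --2--> {q0, q1, q2, q3, q4}  [seen]
Reachable DFA states: {q0}, {q1, q3, q4}, {q3}, {q0, q3, q4}, {q0, q1}, {q0, q1, q3, q4}, {q1, q2, q3, q4}, {q4}, {q1, q3}, {q0, q2, q3, q4}, {q0, q1, q2, q3, q4}, {q0, q1, q4}, {q0, q4}, {q2, q3, q4}, {q0, q1, q2, q4}.
{q1, q3, q4} is among them.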